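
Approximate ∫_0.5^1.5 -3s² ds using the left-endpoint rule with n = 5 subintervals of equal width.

Δs = (1.5 − 0.5)/5 = 0.2.
Left endpoints: 0.5, 0.7, 0.9, 1.1, 1.3.
f(0.5) = -0.75, f(0.7) = -1.47, f(0.9) = -2.43, f(1.1) = -3.63, f(1.3) = -5.07.
Sum = Δs · [f(0.5) + f(0.7) + f(0.9) + f(1.1) + f(1.3)].
Sum = -2.67.

-2.67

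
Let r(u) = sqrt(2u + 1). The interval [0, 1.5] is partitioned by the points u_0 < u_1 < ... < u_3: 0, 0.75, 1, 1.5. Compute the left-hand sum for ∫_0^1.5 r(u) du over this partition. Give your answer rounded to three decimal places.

Subinterval widths: 0.75, 0.25, 0.5.
Left endpoints: 0, 0.75, 1.
r(0) ≈ 1.000, r(0.75) ≈ 1.581, r(1) ≈ 1.732.
Sum = Σ Δu_i · r(u_i).
Sum ≈ 2.011.

2.011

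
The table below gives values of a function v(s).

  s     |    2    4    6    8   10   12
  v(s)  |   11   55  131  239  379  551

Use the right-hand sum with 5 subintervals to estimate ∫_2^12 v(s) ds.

2710

Δs = 2.
Sum = 2·[55 + 131 + 239 + 379 + 551] = 2710.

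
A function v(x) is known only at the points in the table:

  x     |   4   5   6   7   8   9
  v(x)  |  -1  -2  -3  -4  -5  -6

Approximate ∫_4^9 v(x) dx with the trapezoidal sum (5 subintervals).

-17.5

Δx = 1.
T_5 = (1/2)·[(-1) + 2·(-2) + 2·(-3) + 2·(-4) + 2·(-5) + (-6)] = -17.5.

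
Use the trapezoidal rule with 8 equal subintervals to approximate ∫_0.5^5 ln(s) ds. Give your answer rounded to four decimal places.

Δs = (5 − 0.5)/8 = 0.5625.
f(0.5) ≈ -0.6931, f(1.0625) ≈ 0.0606, f(1.625) ≈ 0.4855, f(2.1875) ≈ 0.7828, f(2.75) ≈ 1.0116, f(3.3125) ≈ 1.1977, f(3.875) ≈ 1.3545, f(4.4375) ≈ 1.4901, f(5) ≈ 1.6094.
T_8 = (Δs/2)·[f(s_0) + 2f(s_1) + ... + 2f(s_{7}) + f(s_8)].
Sum ≈ 3.8481.

3.8481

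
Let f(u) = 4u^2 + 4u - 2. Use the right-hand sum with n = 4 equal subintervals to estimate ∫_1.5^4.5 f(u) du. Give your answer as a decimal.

179.625

Δu = (4.5 − 1.5)/4 = 0.75.
Right endpoints: 2.25, 3, 3.75, 4.5.
f(2.25) = 27.25, f(3) = 46, f(3.75) = 69.25, f(4.5) = 97.
Sum = Δu · [f(2.25) + f(3) + f(3.75) + f(4.5)].
Sum = 179.625.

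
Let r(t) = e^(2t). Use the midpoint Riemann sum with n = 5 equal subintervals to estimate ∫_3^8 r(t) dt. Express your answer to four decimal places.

3780504.6233

Δt = (8 − 3)/5 = 1.
Midpoints: 3.5, 4.5, 5.5, 6.5, 7.5.
r(3.5) ≈ 1096.6332, r(4.5) ≈ 8103.0839, r(5.5) ≈ 59874.1417, r(6.5) ≈ 442413.3920, r(7.5) ≈ 3269017.3725.
Sum = Δt · [r(3.5) + r(4.5) + r(5.5) + r(6.5) + r(7.5)].
Sum ≈ 3780504.6233.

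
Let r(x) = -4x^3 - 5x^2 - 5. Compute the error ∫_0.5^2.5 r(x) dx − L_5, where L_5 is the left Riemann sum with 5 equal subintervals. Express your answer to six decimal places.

-17.173333

Exact integral: ∫_0.5^2.5 r(x) dx ≈ -74.83333333.
L_5 = -57.66.
Error ≈ -74.83333333 − (-57.66) ≈ -17.173333.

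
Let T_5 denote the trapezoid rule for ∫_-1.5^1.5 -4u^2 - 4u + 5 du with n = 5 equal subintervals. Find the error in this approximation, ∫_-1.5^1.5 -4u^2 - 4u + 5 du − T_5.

Exact integral: ∫_-1.5^1.5 f(u) du = 6.
T_5 = 5.28.
Error = 6 − 5.28 = 0.72.

0.72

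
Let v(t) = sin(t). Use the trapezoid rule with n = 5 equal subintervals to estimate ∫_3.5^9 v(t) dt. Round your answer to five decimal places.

-0.02272

Δt = (9 − 3.5)/5 = 1.1.
v(3.5) ≈ -0.35078, v(4.6) ≈ -0.99369, v(5.7) ≈ -0.55069, v(6.8) ≈ 0.49411, v(7.9) ≈ 0.99894, v(9) ≈ 0.41212.
T_5 = (Δt/2)·[v(t_0) + 2v(t_1) + ... + 2v(t_{4}) + v(t_5)].
Sum ≈ -0.02272.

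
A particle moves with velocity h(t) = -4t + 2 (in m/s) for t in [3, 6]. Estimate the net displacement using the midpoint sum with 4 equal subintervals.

-48

Δt = (6 − 3)/4 = 0.75.
Midpoints: 3.375, 4.125, 4.875, 5.625.
h(3.375) = -11.5, h(4.125) = -14.5, h(4.875) = -17.5, h(5.625) = -20.5.
Sum = Δt · [h(3.375) + h(4.125) + h(4.875) + h(5.625)].
Sum = -48.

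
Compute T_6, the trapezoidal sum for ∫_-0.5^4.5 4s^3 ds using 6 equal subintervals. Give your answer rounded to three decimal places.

Δs = (4.5 − (-0.5))/6 = 5/6.
f(-0.5) = -0.5, f(1/3) = 4/27, f(7/6) = 343/54, f(2) = 32, f(17/6) = 4913/54, f(11/3) = 5324/27, f(4.5) = 364.5.
T_6 = (Δs/2)·[f(s_0) + 2f(s_1) + ... + 2f(s_{5}) + f(s_6)].
Sum ≈ 423.889.

423.889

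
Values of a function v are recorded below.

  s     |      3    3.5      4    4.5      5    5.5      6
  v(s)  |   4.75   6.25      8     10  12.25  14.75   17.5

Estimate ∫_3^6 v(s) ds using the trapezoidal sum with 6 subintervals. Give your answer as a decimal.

31.1875

Δs = 0.5.
T_6 = (0.5/2)·[4.75 + 2·6.25 + 2·8 + 2·10 + 2·12.25 + 2·14.75 + 17.5] = 31.1875.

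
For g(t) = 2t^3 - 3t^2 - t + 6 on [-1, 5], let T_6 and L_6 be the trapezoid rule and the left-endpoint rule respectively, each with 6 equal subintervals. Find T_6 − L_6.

T_6 = 219.
L_6 = 132.
T_6 − L_6 = 87.

87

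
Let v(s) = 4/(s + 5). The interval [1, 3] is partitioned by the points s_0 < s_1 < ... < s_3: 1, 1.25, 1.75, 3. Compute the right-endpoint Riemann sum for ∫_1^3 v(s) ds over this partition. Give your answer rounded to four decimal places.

1.0813

Subinterval widths: 0.25, 0.5, 1.25.
Right endpoints: 1.25, 1.75, 3.
v(1.25) = 0.64, v(1.75) = 16/27, v(3) = 0.5.
Sum = Σ Δs_i · v(s_i).
Sum ≈ 1.0813.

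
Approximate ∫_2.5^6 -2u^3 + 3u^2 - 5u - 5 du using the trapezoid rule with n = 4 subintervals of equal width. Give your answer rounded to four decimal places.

-530.0176

Δu = (6 − 2.5)/4 = 0.875.
f(2.5) = -30, f(3.375) = -64.58984375, f(4.25) = -125.59375, f(5.125) = -221.05078125, f(6) = -359.
T_4 = (Δu/2)·[f(u_0) + 2f(u_1) + 2f(u_2) + 2f(u_3) + f(u_4)].
Sum ≈ -530.0176.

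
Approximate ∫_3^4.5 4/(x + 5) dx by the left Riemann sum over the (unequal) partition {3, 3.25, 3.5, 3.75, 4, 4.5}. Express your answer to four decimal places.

Subinterval widths: 0.25, 0.25, 0.25, 0.25, 0.5.
Left endpoints: 3, 3.25, 3.5, 3.75, 4.
f(3) = 0.5, f(3.25) = 16/33, f(3.5) = 8/17, f(3.75) = 16/35, f(4) = 4/9.
Sum = Σ Δx_i · f(x_i).
Sum ≈ 0.7004.

0.7004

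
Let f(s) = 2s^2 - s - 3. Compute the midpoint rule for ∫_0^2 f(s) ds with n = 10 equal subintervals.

Δs = (2 − 0)/10 = 0.2.
Midpoints: 0.1, 0.3, 0.5, 0.7, 0.9, 1.1, 1.3, 1.5, 1.7, 1.9.
f(0.1) = -3.08, f(0.3) = -3.12, f(0.5) = -3, f(0.7) = -2.72, f(0.9) = -2.28, f(1.1) = -1.68, f(1.3) = -0.92, f(1.5) = 0, f(1.7) = 1.08, f(1.9) = 2.32.
Sum = Δs · [f(0.1) + f(0.3) + f(0.5) + ...].
Sum = -2.68.

-2.68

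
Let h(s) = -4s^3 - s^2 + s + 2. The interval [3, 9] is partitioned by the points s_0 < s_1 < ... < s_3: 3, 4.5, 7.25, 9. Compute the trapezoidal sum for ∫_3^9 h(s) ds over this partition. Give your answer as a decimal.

-7027.6875

Subinterval widths: 1.5, 2.75, 1.75.
h(3) = -112, h(4.5) = -378.25, h(7.25) = -1567.625, h(9) = -2986.
On each subinterval the trapezoid contributes (Δs_i/2)·[h(s_{i-1}) + h(s_i)].
Sum = -7027.6875.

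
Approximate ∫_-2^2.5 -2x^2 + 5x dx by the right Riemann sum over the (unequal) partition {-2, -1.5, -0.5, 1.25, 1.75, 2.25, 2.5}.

Subinterval widths: 0.5, 1, 1.75, 0.5, 0.5, 0.25.
Right endpoints: -1.5, -0.5, 1.25, 1.75, 2.25, 2.5.
f(-1.5) = -12, f(-0.5) = -3, f(1.25) = 3.125, f(1.75) = 2.625, f(2.25) = 1.125, f(2.5) = 0.
Sum = Σ Δx_i · f(x_i).
Sum = -1.65625.

-1.65625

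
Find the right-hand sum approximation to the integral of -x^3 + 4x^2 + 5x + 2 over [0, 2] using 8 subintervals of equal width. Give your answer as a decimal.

Δx = (2 − 0)/8 = 0.25.
Right endpoints: 0.25, 0.5, 0.75, 1, 1.25, 1.5, 1.75, 2.
f(0.25) = 3.484375, f(0.5) = 5.375, f(0.75) = 7.578125, f(1) = 10, f(1.25) = 12.546875, f(1.5) = 15.125, f(1.75) = 17.640625, f(2) = 20.
Sum = Δx · [f(0.25) + f(0.5) + f(0.75) + ...].
Sum = 22.9375.

22.9375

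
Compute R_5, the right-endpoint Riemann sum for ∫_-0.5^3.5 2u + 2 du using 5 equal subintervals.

23.2

Δu = (3.5 − (-0.5))/5 = 0.8.
Right endpoints: 0.3, 1.1, 1.9, 2.7, 3.5.
f(0.3) = 2.6, f(1.1) = 4.2, f(1.9) = 5.8, f(2.7) = 7.4, f(3.5) = 9.
Sum = Δu · [f(0.3) + f(1.1) + f(1.9) + f(2.7) + f(3.5)].
Sum = 23.2.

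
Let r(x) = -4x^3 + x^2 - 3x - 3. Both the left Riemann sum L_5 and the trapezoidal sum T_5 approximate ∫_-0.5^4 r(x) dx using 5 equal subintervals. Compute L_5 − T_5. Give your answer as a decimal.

L_5 = -169.425.
T_5 = -283.8375.
L_5 − T_5 = 114.4125.

114.4125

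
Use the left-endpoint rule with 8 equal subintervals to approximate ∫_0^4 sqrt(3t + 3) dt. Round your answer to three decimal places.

Δt = (4 − 0)/8 = 0.5.
Left endpoints: 0, 0.5, 1, 1.5, 2, 2.5, 3, 3.5.
f(0) ≈ 1.732, f(0.5) ≈ 2.121, f(1) ≈ 2.449, f(1.5) ≈ 2.739, f(2) ≈ 3.000, f(2.5) ≈ 3.240, f(3) ≈ 3.464, f(3.5) ≈ 3.674.
Sum = Δt · [f(0) + f(0.5) + f(1) + ...].
Sum ≈ 11.210.

11.210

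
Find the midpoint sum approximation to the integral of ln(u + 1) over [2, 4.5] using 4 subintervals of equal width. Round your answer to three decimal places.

Δu = (4.5 − 2)/4 = 0.625.
Midpoints: 2.3125, 2.9375, 3.5625, 4.1875.
f(2.3125) ≈ 1.198, f(2.9375) ≈ 1.371, f(3.5625) ≈ 1.518, f(4.1875) ≈ 1.646.
Sum = Δu · [f(2.3125) + f(2.9375) + f(3.5625) + f(4.1875)].
Sum ≈ 3.583.

3.583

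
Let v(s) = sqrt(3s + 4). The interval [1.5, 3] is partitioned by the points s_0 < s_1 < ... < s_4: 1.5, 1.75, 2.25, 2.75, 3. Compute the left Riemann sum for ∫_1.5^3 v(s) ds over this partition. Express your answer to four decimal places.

Subinterval widths: 0.25, 0.5, 0.5, 0.25.
Left endpoints: 1.5, 1.75, 2.25, 2.75.
v(1.5) ≈ 2.9155, v(1.75) ≈ 3.0414, v(2.25) ≈ 3.2787, v(2.75) ≈ 3.5000.
Sum = Σ Δs_i · v(s_i).
Sum ≈ 4.7639.

4.7639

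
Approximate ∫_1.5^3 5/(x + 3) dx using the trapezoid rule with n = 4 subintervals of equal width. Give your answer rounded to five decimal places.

1.43967

Δx = (3 − 1.5)/4 = 0.375.
f(1.5) = 10/9, f(1.875) = 40/39, f(2.25) = 20/21, f(2.625) = 8/9, f(3) = 5/6.
T_4 = (Δx/2)·[f(x_0) + 2f(x_1) + 2f(x_2) + 2f(x_3) + f(x_4)].
Sum ≈ 1.43967.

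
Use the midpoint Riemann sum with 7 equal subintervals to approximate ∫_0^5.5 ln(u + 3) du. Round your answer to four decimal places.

Δu = (5.5 − 0)/7 = 11/14.
Midpoints: 11/28, 33/28, 55/28, 2.75, 99/28, 121/28, 143/28.
f(11/28) ≈ 1.2217, f(33/28) ≈ 1.4300, f(55/28) ≈ 1.6023, f(2.75) ≈ 1.7492, f(99/28) ≈ 1.8773, f(121/28) ≈ 1.9908, f(143/28) ≈ 2.0927.
Sum = Δu · [f(11/28) + f(33/28) + f(55/28) + ...].
Sum ≈ 9.4002.

9.4002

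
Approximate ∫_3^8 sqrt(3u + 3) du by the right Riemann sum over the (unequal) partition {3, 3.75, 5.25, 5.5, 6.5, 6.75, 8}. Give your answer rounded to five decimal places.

Subinterval widths: 0.75, 1.5, 0.25, 1, 0.25, 1.25.
Right endpoints: 3.75, 5.25, 5.5, 6.5, 6.75, 8.
f(3.75) ≈ 3.77492, f(5.25) ≈ 4.33013, f(5.5) ≈ 4.41588, f(6.5) ≈ 4.74342, f(6.75) ≈ 4.82183, f(8) ≈ 5.19615.
Sum = Σ Δu_i · f(u_i).
Sum ≈ 22.87441.

22.87441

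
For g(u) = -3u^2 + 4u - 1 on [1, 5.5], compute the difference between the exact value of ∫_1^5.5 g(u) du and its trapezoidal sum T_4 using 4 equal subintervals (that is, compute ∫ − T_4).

Exact integral: ∫_1^5.5 g(u) du = -111.375.
T_4 = -114.22265625.
Error = -111.375 − (-114.22265625) = 2.84765625.

2.84765625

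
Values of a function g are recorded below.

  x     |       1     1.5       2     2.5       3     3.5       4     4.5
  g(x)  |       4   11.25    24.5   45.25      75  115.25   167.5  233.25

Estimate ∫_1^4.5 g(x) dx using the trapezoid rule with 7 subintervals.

Δx = 0.5.
T_7 = (0.5/2)·[4 + 2·11.25 + 2·24.5 + 2·45.25 + 2·75 + 2·115.25 + 2·167.5 + 233.25] = 278.6875.

278.6875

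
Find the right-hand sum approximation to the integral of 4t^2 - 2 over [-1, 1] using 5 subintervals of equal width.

Δt = (1 − (-1))/5 = 0.4.
Right endpoints: -0.6, -0.2, 0.2, 0.6, 1.
f(-0.6) = -0.56, f(-0.2) = -1.84, f(0.2) = -1.84, f(0.6) = -0.56, f(1) = 2.
Sum = Δt · [f(-0.6) + f(-0.2) + f(0.2) + f(0.6) + f(1)].
Sum = -1.12.

-1.12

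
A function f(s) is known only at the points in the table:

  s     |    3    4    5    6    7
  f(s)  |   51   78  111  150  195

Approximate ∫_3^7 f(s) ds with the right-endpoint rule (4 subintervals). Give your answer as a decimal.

534

Δs = 1.
Sum = 1·[78 + 111 + 150 + 195] = 534.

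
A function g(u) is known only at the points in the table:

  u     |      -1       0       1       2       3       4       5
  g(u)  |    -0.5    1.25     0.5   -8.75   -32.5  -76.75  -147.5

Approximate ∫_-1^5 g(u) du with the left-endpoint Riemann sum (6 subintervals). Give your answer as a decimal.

Δu = 1.
Sum = 1·[(-0.5) + 1.25 + 0.5 + (-8.75) + (-32.5) + (-76.75)] = -116.75.

-116.75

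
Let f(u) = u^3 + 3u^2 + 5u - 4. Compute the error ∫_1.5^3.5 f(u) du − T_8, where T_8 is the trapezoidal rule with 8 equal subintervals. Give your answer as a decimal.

Exact integral: ∫_1.5^3.5 f(u) du = 92.75.
T_8 = 92.96875.
Error = 92.75 − 92.96875 = -0.21875.

-0.21875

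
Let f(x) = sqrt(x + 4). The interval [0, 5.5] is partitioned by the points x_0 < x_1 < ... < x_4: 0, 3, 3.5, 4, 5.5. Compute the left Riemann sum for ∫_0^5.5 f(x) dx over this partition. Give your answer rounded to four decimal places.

Subinterval widths: 3, 0.5, 0.5, 1.5.
Left endpoints: 0, 3, 3.5, 4.
f(0) ≈ 2.0000, f(3) ≈ 2.6458, f(3.5) ≈ 2.7386, f(4) ≈ 2.8284.
Sum = Σ Δx_i · f(x_i).
Sum ≈ 12.9348.

12.9348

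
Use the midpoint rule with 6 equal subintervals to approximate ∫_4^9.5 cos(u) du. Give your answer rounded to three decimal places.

0.706

Δu = (9.5 − 4)/6 = 11/12.
Midpoints: 107/24, 5.375, 151/24, 173/24, 8.125, 217/24.
f(107/24) ≈ -0.251, f(5.375) ≈ 0.615, f(151/24) ≈ 1.000, f(173/24) ≈ 0.602, f(8.125) ≈ -0.268, f(217/24) ≈ -0.928.
Sum = Δu · [f(107/24) + f(5.375) + f(151/24) + ...].
Sum ≈ 0.706.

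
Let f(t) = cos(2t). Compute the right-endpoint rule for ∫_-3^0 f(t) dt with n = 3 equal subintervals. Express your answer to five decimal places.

-0.06979

Δt = (0 − (-3))/3 = 1.
Right endpoints: -2, -1, 0.
f(-2) ≈ -0.65364, f(-1) ≈ -0.41615, f(0) ≈ 1.00000.
Sum = Δt · [f(-2) + f(-1) + f(0)].
Sum ≈ -0.06979.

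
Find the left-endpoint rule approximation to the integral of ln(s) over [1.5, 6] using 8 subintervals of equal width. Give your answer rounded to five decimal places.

5.23936

Δs = (6 − 1.5)/8 = 0.5625.
Left endpoints: 1.5, 2.0625, 2.625, 3.1875, 3.75, 4.3125, 4.875, 5.4375.
f(1.5) ≈ 0.40547, f(2.0625) ≈ 0.72392, f(2.625) ≈ 0.96508, f(3.1875) ≈ 1.15924, f(3.75) ≈ 1.32176, f(4.3125) ≈ 1.46152, f(4.875) ≈ 1.58412, f(5.4375) ≈ 1.69332.
Sum = Δs · [f(1.5) + f(2.0625) + f(2.625) + ...].
Sum ≈ 5.23936.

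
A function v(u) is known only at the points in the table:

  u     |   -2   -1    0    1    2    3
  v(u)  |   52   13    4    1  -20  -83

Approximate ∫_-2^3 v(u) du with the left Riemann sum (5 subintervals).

50

Δu = 1.
Sum = 1·[52 + 13 + 4 + 1 + (-20)] = 50.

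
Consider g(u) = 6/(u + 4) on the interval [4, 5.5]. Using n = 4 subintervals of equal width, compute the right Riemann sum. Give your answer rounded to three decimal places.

Δu = (5.5 − 4)/4 = 0.375.
Right endpoints: 4.375, 4.75, 5.125, 5.5.
g(4.375) = 48/67, g(4.75) = 24/35, g(5.125) = 48/73, g(5.5) = 12/19.
Sum = Δu · [g(4.375) + g(4.75) + g(5.125) + g(5.5)].
Sum ≈ 1.009.

1.009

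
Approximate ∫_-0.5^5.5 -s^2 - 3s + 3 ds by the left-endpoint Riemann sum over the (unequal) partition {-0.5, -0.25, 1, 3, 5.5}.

Subinterval widths: 0.25, 1.25, 2, 2.5.
Left endpoints: -0.5, -0.25, 1, 3.
f(-0.5) = 4.25, f(-0.25) = 3.6875, f(1) = -1, f(3) = -15.
Sum = Σ Δs_i · f(s_i).
Sum = -33.828125.

-33.828125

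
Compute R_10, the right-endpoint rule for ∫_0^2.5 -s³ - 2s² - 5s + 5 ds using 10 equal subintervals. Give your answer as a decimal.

-28.53515625

Δs = (2.5 − 0)/10 = 0.25.
Right endpoints: 0.25, 0.5, 0.75, 1, 1.25, 1.5, 1.75, 2, 2.25, 2.5.
f(0.25) = 3.609375, f(0.5) = 1.875, f(0.75) = -0.296875, f(1) = -3, f(1.25) = -6.328125, f(1.5) = -10.375, f(1.75) = -15.234375, f(2) = -21, f(2.25) = -27.765625, f(2.5) = -35.625.
Sum = Δs · [f(0.25) + f(0.5) + f(0.75) + ...].
Sum = -28.53515625.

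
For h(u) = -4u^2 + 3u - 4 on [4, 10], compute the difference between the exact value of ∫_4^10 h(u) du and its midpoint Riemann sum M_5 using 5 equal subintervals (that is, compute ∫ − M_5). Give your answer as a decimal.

-2.88

Exact integral: ∫_4^10 h(u) du = -1146.
M_5 = -1143.12.
Error = -1146 − (-1143.12) = -2.88.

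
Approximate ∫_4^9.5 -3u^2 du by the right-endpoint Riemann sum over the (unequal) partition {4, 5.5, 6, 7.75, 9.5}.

Subinterval widths: 1.5, 0.5, 1.75, 1.75.
Right endpoints: 5.5, 6, 7.75, 9.5.
f(5.5) = -90.75, f(6) = -108, f(7.75) = -180.1875, f(9.5) = -270.75.
Sum = Σ Δu_i · f(u_i).
Sum = -979.265625.

-979.265625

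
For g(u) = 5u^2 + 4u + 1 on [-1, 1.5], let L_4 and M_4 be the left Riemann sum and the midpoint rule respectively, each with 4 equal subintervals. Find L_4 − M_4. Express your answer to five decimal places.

-3.85742

L_4 = 8.02734375.
M_4 ≈ 11.8847656.
L_4 − M_4 ≈ -3.85742.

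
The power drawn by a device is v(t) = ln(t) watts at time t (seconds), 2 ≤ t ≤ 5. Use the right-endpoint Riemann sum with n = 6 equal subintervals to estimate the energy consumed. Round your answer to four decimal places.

3.8837

Δt = (5 − 2)/6 = 0.5.
Right endpoints: 2.5, 3, 3.5, 4, 4.5, 5.
v(2.5) ≈ 0.9163, v(3) ≈ 1.0986, v(3.5) ≈ 1.2528, v(4) ≈ 1.3863, v(4.5) ≈ 1.5041, v(5) ≈ 1.6094.
Sum = Δt · [v(2.5) + v(3) + v(3.5) + ...].
Sum ≈ 3.8837.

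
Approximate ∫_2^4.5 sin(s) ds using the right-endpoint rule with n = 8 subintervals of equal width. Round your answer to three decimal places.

Δs = (4.5 − 2)/8 = 0.3125.
Right endpoints: 2.3125, 2.625, 2.9375, 3.25, 3.5625, 3.875, 4.1875, 4.5.
f(2.3125) ≈ 0.737, f(2.625) ≈ 0.494, f(2.9375) ≈ 0.203, f(3.25) ≈ -0.108, f(3.5625) ≈ -0.409, f(3.875) ≈ -0.669, f(4.1875) ≈ -0.865, f(4.5) ≈ -0.978.
Sum = Δs · [f(2.3125) + f(2.625) + f(2.9375) + ...].
Sum ≈ -0.498.

-0.498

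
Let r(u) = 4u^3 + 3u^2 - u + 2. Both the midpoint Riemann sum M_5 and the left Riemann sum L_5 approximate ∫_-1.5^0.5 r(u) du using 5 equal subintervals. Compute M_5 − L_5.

1.44

M_5 = 3.58.
L_5 = 2.14.
M_5 − L_5 = 1.44.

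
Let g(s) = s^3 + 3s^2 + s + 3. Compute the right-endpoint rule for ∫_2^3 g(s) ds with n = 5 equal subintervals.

Δs = (3 − 2)/5 = 0.2.
Right endpoints: 2.2, 2.4, 2.6, 2.8, 3.
g(2.2) = 30.368, g(2.4) = 36.504, g(2.6) = 43.456, g(2.8) = 51.272, g(3) = 60.
Sum = Δs · [g(2.2) + g(2.4) + g(2.6) + g(2.8) + g(3)].
Sum = 44.32.

44.32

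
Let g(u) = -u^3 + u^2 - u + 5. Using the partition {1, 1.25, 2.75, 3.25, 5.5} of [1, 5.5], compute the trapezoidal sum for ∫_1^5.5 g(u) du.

Subinterval widths: 0.25, 1.5, 0.5, 2.25.
g(1) = 4, g(1.25) = 3.359375, g(2.75) = -10.984375, g(3.25) = -22.015625, g(5.5) = -136.625.
On each subinterval the trapezoid contributes (Δu_i/2)·[g(u_{i-1}) + g(u_i)].
Sum = -191.51953125.

-191.51953125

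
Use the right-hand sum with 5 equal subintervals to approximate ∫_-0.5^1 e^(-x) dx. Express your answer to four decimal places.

Δx = (1 − (-0.5))/5 = 0.3.
Right endpoints: -0.2, 0.1, 0.4, 0.7, 1.
f(-0.2) ≈ 1.2214, f(0.1) ≈ 0.9048, f(0.4) ≈ 0.6703, f(0.7) ≈ 0.4966, f(1) ≈ 0.3679.
Sum = Δx · [f(-0.2) + f(0.1) + f(0.4) + f(0.7) + f(1)].
Sum ≈ 1.0983.

1.0983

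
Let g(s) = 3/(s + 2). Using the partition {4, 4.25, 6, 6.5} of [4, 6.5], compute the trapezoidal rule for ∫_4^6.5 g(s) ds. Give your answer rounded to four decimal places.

1.0526

Subinterval widths: 0.25, 1.75, 0.5.
g(4) = 0.5, g(4.25) = 0.48, g(6) = 0.375, g(6.5) = 6/17.
On each subinterval the trapezoid contributes (Δs_i/2)·[g(s_{i-1}) + g(s_i)].
Sum ≈ 1.0526.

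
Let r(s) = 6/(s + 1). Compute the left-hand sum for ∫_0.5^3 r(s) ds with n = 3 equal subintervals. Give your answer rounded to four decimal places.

Δs = (3 − 0.5)/3 = 5/6.
Left endpoints: 0.5, 4/3, 13/6.
r(0.5) = 4, r(4/3) = 18/7, r(13/6) = 36/19.
Sum = Δs · [r(0.5) + r(4/3) + r(13/6)].
Sum ≈ 7.0551.

7.0551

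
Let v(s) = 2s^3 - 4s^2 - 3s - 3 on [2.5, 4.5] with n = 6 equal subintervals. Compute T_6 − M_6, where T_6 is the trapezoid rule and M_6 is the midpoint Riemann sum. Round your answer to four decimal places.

0.9444

T_6 ≈ 58.462963.
M_6 ≈ 57.518519.
T_6 − M_6 ≈ 0.9444.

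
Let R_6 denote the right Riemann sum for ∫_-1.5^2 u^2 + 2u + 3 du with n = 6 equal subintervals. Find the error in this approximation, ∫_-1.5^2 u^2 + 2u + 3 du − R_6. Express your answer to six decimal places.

Exact integral: ∫_-1.5^2 f(u) du ≈ 16.04166667.
R_6 ≈ 18.79224537.
Error ≈ 16.04166667 − 18.79224537 ≈ -2.750579.

-2.750579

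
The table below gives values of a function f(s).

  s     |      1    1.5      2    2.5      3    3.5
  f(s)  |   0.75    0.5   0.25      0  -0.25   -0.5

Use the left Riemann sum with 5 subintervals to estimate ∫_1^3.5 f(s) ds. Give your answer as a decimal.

Δs = 0.5.
Sum = 0.5·[0.75 + 0.5 + 0.25 + 0 + (-0.25)] = 0.625.

0.625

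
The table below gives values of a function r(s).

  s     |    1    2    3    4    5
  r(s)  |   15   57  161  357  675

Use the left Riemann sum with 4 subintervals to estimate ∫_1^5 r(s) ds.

Δs = 1.
Sum = 1·[15 + 57 + 161 + 357] = 590.

590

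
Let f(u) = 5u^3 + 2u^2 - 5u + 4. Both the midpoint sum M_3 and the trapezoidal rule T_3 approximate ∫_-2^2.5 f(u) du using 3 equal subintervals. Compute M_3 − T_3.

M_3 = 52.1015625.
T_3 = 66.65625.
M_3 − T_3 = -14.5546875.

-14.5546875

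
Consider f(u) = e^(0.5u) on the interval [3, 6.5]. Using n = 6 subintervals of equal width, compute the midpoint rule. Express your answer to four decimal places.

Δu = (6.5 − 3)/6 = 7/12.
Midpoints: 79/24, 3.875, 107/24, 121/24, 5.625, 149/24.
f(79/24) ≈ 5.1853, f(3.875) ≈ 6.9414, f(107/24) ≈ 9.2921, f(121/24) ≈ 12.4390, f(5.625) ≈ 16.6515, f(149/24) ≈ 22.2906.
Sum = Δu · [f(79/24) + f(3.875) + f(107/24) + ...].
Sum ≈ 42.4666.

42.4666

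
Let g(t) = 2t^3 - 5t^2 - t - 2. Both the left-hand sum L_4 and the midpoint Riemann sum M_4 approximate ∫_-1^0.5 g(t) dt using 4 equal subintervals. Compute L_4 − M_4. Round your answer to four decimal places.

L_4 ≈ -6.041016.
M_4 ≈ -4.854492.
L_4 − M_4 ≈ -1.1865.

-1.1865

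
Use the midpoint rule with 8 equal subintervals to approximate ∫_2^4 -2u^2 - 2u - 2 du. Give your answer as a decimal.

-53.3125

Δu = (4 − 2)/8 = 0.25.
Midpoints: 2.125, 2.375, 2.625, 2.875, 3.125, 3.375, 3.625, 3.875.
f(2.125) = -15.28125, f(2.375) = -18.03125, f(2.625) = -21.03125, f(2.875) = -24.28125, f(3.125) = -27.78125, f(3.375) = -31.53125, f(3.625) = -35.53125, f(3.875) = -39.78125.
Sum = Δu · [f(2.125) + f(2.375) + f(2.625) + ...].
Sum = -53.3125.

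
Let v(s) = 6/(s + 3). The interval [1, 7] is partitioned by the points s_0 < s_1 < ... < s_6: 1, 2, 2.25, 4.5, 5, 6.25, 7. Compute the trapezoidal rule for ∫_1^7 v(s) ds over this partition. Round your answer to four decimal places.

Subinterval widths: 1, 0.25, 2.25, 0.5, 1.25, 0.75.
v(1) = 1.5, v(2) = 1.2, v(2.25) = 8/7, v(4.5) = 0.8, v(5) = 0.75, v(6.25) = 24/37, v(7) = 0.6.
On each subinterval the trapezoid contributes (Δs_i/2)·[v(s_{i-1}) + v(s_i)].
Sum ≈ 5.5585.

5.5585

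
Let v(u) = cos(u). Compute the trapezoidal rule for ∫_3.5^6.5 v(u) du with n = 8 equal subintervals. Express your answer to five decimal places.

Δu = (6.5 − 3.5)/8 = 0.375.
v(3.5) ≈ -0.93646, v(3.875) ≈ -0.74290, v(4.25) ≈ -0.44609, v(4.625) ≈ -0.08728, v(5) ≈ 0.28366, v(5.375) ≈ 0.61518, v(5.75) ≈ 0.86119, v(6.125) ≈ 0.98751, v(6.5) ≈ 0.97659.
T_8 = (Δu/2)·[v(u_0) + 2v(u_1) + ... + 2v(u_{7}) + v(u_8)].
Sum ≈ 0.55926.

0.55926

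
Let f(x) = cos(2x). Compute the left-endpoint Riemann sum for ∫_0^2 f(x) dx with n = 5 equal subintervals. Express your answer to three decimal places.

-0.027

Δx = (2 − 0)/5 = 0.4.
Left endpoints: 0, 0.4, 0.8, 1.2, 1.6.
f(0) ≈ 1.000, f(0.4) ≈ 0.697, f(0.8) ≈ -0.029, f(1.2) ≈ -0.737, f(1.6) ≈ -0.998.
Sum = Δx · [f(0) + f(0.4) + f(0.8) + f(1.2) + f(1.6)].
Sum ≈ -0.027.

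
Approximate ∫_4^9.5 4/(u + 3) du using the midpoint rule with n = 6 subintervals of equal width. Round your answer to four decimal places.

Δu = (9.5 − 4)/6 = 11/12.
Midpoints: 107/24, 5.375, 151/24, 173/24, 8.125, 217/24.
f(107/24) = 96/179, f(5.375) = 32/67, f(151/24) = 96/223, f(173/24) = 96/245, f(8.125) = 32/89, f(217/24) = 96/289.
Sum = Δu · [f(107/24) + f(5.375) + f(151/24) + ...].
Sum ≈ 2.3173.

2.3173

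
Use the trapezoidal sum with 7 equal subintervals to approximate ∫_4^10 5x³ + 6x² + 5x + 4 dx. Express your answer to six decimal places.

Δx = (10 − 4)/7 = 6/7.
f(4) = 440, f(34/7) = 254774/343, f(40/7) = 398372/343, f(46/7) = 588194/343, f(52/7) = 830720/343, f(58/7) = 1132430/343, f(64/7) = 1499804/343, f(10) = 5654.
T_7 = (Δx/2)·[f(x_0) + 2f(x_1) + ... + 2f(x_{6}) + f(x_7)].
Sum ≈ 14367.551020.

14367.551020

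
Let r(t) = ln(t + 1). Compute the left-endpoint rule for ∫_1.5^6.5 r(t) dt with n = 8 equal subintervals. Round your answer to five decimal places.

Δt = (6.5 − 1.5)/8 = 0.625.
Left endpoints: 1.5, 2.125, 2.75, 3.375, 4, 4.625, 5.25, 5.875.
r(1.5) ≈ 0.91629, r(2.125) ≈ 1.13943, r(2.75) ≈ 1.32176, r(3.375) ≈ 1.47591, r(4) ≈ 1.60944, r(4.625) ≈ 1.72722, r(5.25) ≈ 1.83258, r(5.875) ≈ 1.92789.
Sum = Δt · [r(1.5) + r(2.125) + r(2.75) + ...].
Sum ≈ 7.46907.

7.46907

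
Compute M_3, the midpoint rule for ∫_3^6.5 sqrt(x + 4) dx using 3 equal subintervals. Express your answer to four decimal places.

10.3377

Δx = (6.5 − 3)/3 = 7/6.
Midpoints: 43/12, 4.75, 71/12.
f(43/12) ≈ 2.7538, f(4.75) ≈ 2.9580, f(71/12) ≈ 3.1491.
Sum = Δx · [f(43/12) + f(4.75) + f(71/12)].
Sum ≈ 10.3377.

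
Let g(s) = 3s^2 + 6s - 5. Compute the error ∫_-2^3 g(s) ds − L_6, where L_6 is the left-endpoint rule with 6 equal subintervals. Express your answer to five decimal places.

Exact integral: ∫_-2^3 g(s) ds = 25.
L_6 ≈ 7.9861111.
Error ≈ 25 − 7.9861111 ≈ 17.01389.

17.01389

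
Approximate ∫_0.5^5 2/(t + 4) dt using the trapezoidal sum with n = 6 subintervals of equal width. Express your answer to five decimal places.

Δt = (5 − 0.5)/6 = 0.75.
f(0.5) = 4/9, f(1.25) = 8/21, f(2) = 1/3, f(2.75) = 8/27, f(3.5) = 4/15, f(4.25) = 8/33, f(5) = 2/9.
T_6 = (Δt/2)·[f(t_0) + 2f(t_1) + ... + 2f(t_{5}) + f(t_6)].
Sum ≈ 1.38975.

1.38975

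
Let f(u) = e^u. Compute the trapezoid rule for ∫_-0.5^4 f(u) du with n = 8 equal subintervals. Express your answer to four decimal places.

Δu = (4 − (-0.5))/8 = 0.5625.
f(-0.5) ≈ 0.6065, f(0.0625) ≈ 1.0645, f(0.625) ≈ 1.8682, f(1.1875) ≈ 3.2789, f(1.75) ≈ 5.7546, f(2.3125) ≈ 10.0996, f(2.875) ≈ 17.7254, f(3.4375) ≈ 31.1091, f(4) ≈ 54.5982.
T_8 = (Δu/2)·[f(u_0) + 2f(u_1) + ... + 2f(u_{7}) + f(u_8)].
Sum ≈ 55.4078.

55.4078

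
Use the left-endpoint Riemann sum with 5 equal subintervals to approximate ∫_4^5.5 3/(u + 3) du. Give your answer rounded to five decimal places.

0.59396

Δu = (5.5 − 4)/5 = 0.3.
Left endpoints: 4, 4.3, 4.6, 4.9, 5.2.
f(4) = 3/7, f(4.3) = 30/73, f(4.6) = 15/38, f(4.9) = 30/79, f(5.2) = 15/41.
Sum = Δu · [f(4) + f(4.3) + f(4.6) + f(4.9) + f(5.2)].
Sum ≈ 0.59396.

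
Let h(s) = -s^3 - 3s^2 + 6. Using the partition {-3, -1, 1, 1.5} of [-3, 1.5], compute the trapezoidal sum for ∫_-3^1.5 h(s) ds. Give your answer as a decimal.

Subinterval widths: 2, 2, 0.5.
h(-3) = 6, h(-1) = 4, h(1) = 2, h(1.5) = -4.125.
On each subinterval the trapezoid contributes (Δs_i/2)·[h(s_{i-1}) + h(s_i)].
Sum = 15.46875.

15.46875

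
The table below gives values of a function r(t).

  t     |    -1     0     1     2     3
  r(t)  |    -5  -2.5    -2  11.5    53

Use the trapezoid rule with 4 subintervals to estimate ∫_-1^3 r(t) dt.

31

Δt = 1.
T_4 = (1/2)·[(-5) + 2·(-2.5) + 2·(-2) + 2·11.5 + 53] = 31.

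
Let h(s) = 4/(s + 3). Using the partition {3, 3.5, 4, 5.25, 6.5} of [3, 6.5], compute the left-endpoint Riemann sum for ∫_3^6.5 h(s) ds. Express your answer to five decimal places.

Subinterval widths: 0.5, 0.5, 1.25, 1.25.
Left endpoints: 3, 3.5, 4, 5.25.
h(3) = 2/3, h(3.5) = 8/13, h(4) = 4/7, h(5.25) = 16/33.
Sum = Σ Δs_i · h(s_i).
Sum ≈ 1.96137.

1.96137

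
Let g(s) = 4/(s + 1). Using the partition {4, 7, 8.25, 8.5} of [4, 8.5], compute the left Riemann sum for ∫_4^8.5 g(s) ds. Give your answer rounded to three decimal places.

3.133

Subinterval widths: 3, 1.25, 0.25.
Left endpoints: 4, 7, 8.25.
g(4) = 0.8, g(7) = 0.5, g(8.25) = 16/37.
Sum = Σ Δs_i · g(s_i).
Sum ≈ 3.133.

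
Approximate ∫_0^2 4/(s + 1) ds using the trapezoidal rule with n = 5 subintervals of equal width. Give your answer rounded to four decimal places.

Δs = (2 − 0)/5 = 0.4.
f(0) = 4, f(0.4) = 20/7, f(0.8) = 20/9, f(1.2) = 20/11, f(1.6) = 20/13, f(2) = 4/3.
T_5 = (Δs/2)·[f(s_0) + 2f(s_1) + ... + 2f(s_{4}) + f(s_5)].
Sum ≈ 4.4411.

4.4411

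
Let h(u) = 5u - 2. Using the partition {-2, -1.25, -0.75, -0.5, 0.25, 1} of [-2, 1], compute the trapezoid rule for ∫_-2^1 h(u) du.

-13.5

Subinterval widths: 0.75, 0.5, 0.25, 0.75, 0.75.
h(-2) = -12, h(-1.25) = -8.25, h(-0.75) = -5.75, h(-0.5) = -4.5, h(0.25) = -0.75, h(1) = 3.
On each subinterval the trapezoid contributes (Δu_i/2)·[h(u_{i-1}) + h(u_i)].
Sum = -13.5.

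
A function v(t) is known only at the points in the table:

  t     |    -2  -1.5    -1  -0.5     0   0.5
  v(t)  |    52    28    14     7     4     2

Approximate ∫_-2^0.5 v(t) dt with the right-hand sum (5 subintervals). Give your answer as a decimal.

Δt = 0.5.
Sum = 0.5·[28 + 14 + 7 + 4 + 2] = 27.5.

27.5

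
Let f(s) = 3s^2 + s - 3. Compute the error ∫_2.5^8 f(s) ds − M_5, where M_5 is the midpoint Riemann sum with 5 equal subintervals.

1.66375

Exact integral: ∫_2.5^8 f(s) ds = 508.75.
M_5 = 507.08625.
Error = 508.75 − 507.08625 = 1.66375.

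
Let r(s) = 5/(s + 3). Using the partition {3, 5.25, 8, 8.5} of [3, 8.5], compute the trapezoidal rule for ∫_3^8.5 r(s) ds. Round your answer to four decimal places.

3.3000

Subinterval widths: 2.25, 2.75, 0.5.
r(3) = 5/6, r(5.25) = 20/33, r(8) = 5/11, r(8.5) = 10/23.
On each subinterval the trapezoid contributes (Δs_i/2)·[r(s_{i-1}) + r(s_i)].
Sum ≈ 3.3000.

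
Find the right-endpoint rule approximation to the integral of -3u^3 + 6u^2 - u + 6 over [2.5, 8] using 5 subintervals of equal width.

Δu = (8 − 2.5)/5 = 1.1.
Right endpoints: 3.6, 4.7, 5.8, 6.9, 8.
f(3.6) = -59.808, f(4.7) = -177.629, f(5.8) = -383.296, f(6.9) = -700.767, f(8) = -1154.
Sum = Δu · [f(3.6) + f(4.7) + f(5.8) + f(6.9) + f(8)].
Sum = -2723.05.

-2723.05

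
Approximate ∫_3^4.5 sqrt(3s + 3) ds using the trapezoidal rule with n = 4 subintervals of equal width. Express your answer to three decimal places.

Δs = (4.5 − 3)/4 = 0.375.
f(3) ≈ 3.464, f(3.375) ≈ 3.623, f(3.75) ≈ 3.775, f(4.125) ≈ 3.921, f(4.5) ≈ 4.062.
T_4 = (Δs/2)·[f(s_0) + 2f(s_1) + 2f(s_2) + 2f(s_3) + f(s_4)].
Sum ≈ 5.656.

5.656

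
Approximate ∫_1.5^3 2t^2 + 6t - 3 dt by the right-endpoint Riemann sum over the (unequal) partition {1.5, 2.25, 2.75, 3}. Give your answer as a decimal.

Subinterval widths: 0.75, 0.5, 0.25.
Right endpoints: 2.25, 2.75, 3.
f(2.25) = 20.625, f(2.75) = 28.625, f(3) = 33.
Sum = Σ Δt_i · f(t_i).
Sum = 38.03125.

38.03125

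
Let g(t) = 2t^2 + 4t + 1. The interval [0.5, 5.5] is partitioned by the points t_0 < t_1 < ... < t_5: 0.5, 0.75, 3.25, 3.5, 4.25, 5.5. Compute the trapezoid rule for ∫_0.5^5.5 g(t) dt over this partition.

Subinterval widths: 0.25, 2.5, 0.25, 0.75, 1.25.
g(0.5) = 3.5, g(0.75) = 5.125, g(3.25) = 35.125, g(3.5) = 39.5, g(4.25) = 54.125, g(5.5) = 83.5.
On each subinterval the trapezoid contributes (Δt_i/2)·[g(t_{i-1}) + g(t_i)].
Sum = 181.84375.

181.84375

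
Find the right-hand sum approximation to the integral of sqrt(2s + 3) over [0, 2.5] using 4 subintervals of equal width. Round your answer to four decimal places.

6.1458

Δs = (2.5 − 0)/4 = 0.625.
Right endpoints: 0.625, 1.25, 1.875, 2.5.
f(0.625) ≈ 2.0616, f(1.25) ≈ 2.3452, f(1.875) ≈ 2.5981, f(2.5) ≈ 2.8284.
Sum = Δs · [f(0.625) + f(1.25) + f(1.875) + f(2.5)].
Sum ≈ 6.1458.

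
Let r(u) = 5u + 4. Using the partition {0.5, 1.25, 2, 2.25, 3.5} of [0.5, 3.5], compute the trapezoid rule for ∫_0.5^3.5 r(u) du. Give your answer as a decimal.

42

Subinterval widths: 0.75, 0.75, 0.25, 1.25.
r(0.5) = 6.5, r(1.25) = 10.25, r(2) = 14, r(2.25) = 15.25, r(3.5) = 21.5.
On each subinterval the trapezoid contributes (Δu_i/2)·[r(u_{i-1}) + r(u_i)].
Sum = 42.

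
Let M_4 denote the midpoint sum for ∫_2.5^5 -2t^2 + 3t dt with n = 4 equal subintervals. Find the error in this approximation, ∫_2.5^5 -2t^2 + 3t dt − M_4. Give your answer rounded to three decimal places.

Exact integral: ∫_2.5^5 f(t) dt ≈ -44.79167.
M_4 = -44.62890625.
Error ≈ -44.79167 − (-44.62890625) ≈ -0.163.

-0.163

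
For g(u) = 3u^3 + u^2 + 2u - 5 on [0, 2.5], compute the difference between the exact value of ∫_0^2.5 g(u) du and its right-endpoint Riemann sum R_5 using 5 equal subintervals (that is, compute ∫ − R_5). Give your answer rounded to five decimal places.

-15.80729

Exact integral: ∫_0^2.5 g(u) du ≈ 28.2552083.
R_5 = 44.0625.
Error ≈ 28.2552083 − 44.0625 ≈ -15.80729.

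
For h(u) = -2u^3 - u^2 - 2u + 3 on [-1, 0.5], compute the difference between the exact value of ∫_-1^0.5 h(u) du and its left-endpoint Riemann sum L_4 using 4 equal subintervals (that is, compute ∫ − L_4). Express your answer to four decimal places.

Exact integral: ∫_-1^0.5 h(u) du = 5.34375.
L_4 ≈ 6.205078.
Error ≈ 5.34375 − 6.205078 ≈ -0.8613.

-0.8613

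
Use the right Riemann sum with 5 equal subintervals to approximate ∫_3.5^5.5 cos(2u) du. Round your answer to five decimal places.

-0.93372

Δu = (5.5 − 3.5)/5 = 0.4.
Right endpoints: 3.9, 4.3, 4.7, 5.1, 5.5.
f(3.9) ≈ 0.05396, f(4.3) ≈ -0.67872, f(4.7) ≈ -0.99969, f(5.1) ≈ -0.71427, f(5.5) ≈ 0.00443.
Sum = Δu · [f(3.9) + f(4.3) + f(4.7) + f(5.1) + f(5.5)].
Sum ≈ -0.93372.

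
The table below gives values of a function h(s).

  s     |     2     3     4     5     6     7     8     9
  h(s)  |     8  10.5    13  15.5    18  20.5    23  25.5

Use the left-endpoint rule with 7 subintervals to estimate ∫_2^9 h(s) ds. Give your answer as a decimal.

108.5

Δs = 1.
Sum = 1·[8 + 10.5 + 13 + 15.5 + 18 + 20.5 + 23] = 108.5.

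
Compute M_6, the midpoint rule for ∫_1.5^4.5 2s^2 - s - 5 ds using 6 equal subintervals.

34.375

Δs = (4.5 − 1.5)/6 = 0.5.
Midpoints: 1.75, 2.25, 2.75, 3.25, 3.75, 4.25.
f(1.75) = -0.625, f(2.25) = 2.875, f(2.75) = 7.375, f(3.25) = 12.875, f(3.75) = 19.375, f(4.25) = 26.875.
Sum = Δs · [f(1.75) + f(2.25) + f(2.75) + ...].
Sum = 34.375.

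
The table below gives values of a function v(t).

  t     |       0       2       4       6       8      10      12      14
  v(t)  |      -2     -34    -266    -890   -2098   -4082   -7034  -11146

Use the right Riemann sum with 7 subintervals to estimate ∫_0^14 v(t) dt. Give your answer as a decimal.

-51100

Δt = 2.
Sum = 2·[(-34) + (-266) + (-890) + (-2098) + (-4082) + (-7034) + (-11146)] = -51100.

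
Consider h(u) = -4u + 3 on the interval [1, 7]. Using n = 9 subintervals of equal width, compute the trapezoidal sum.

-78

Δu = (7 − 1)/9 = 2/3.
h(1) = -1, h(5/3) = -11/3, h(7/3) = -19/3, h(3) = -9, h(11/3) = -35/3, h(13/3) = -43/3, h(5) = -17, h(17/3) = -59/3, h(19/3) = -67/3, h(7) = -25.
T_9 = (Δu/2)·[h(u_0) + 2h(u_1) + ... + 2h(u_{8}) + h(u_9)].
Sum = -78.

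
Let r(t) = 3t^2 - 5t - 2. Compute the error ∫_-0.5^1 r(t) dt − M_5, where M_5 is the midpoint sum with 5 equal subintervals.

0.03375

Exact integral: ∫_-0.5^1 r(t) dt = -3.75.
M_5 = -3.78375.
Error = -3.75 − (-3.78375) = 0.03375.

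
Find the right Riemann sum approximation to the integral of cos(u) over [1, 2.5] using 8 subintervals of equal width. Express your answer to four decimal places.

Δu = (2.5 − 1)/8 = 0.1875.
Right endpoints: 1.1875, 1.375, 1.5625, 1.75, 1.9375, 2.125, 2.3125, 2.5.
f(1.1875) ≈ 0.3740, f(1.375) ≈ 0.1945, f(1.5625) ≈ 0.0083, f(1.75) ≈ -0.1782, f(1.9375) ≈ -0.3585, f(2.125) ≈ -0.5263, f(2.3125) ≈ -0.6755, f(2.5) ≈ -0.8011.
Sum = Δu · [f(1.1875) + f(1.375) + f(1.5625) + ...].
Sum ≈ -0.3680.

-0.3680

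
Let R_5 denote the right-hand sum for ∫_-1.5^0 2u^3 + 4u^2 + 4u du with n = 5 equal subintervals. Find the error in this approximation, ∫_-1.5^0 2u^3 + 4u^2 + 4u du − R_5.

-0.55125

Exact integral: ∫_-1.5^0 f(u) du = -2.53125.
R_5 = -1.98.
Error = -2.53125 − (-1.98) = -0.55125.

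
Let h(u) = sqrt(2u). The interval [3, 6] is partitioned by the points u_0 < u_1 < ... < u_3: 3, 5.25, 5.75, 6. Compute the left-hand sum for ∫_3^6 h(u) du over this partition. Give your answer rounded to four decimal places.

7.9793

Subinterval widths: 2.25, 0.5, 0.25.
Left endpoints: 3, 5.25, 5.75.
h(3) ≈ 2.4495, h(5.25) ≈ 3.2404, h(5.75) ≈ 3.3912.
Sum = Σ Δu_i · h(u_i).
Sum ≈ 7.9793.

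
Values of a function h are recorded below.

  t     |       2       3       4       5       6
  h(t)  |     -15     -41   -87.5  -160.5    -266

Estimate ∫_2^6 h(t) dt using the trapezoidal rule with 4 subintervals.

Δt = 1.
T_4 = (1/2)·[(-15) + 2·(-41) + 2·(-87.5) + 2·(-160.5) + (-266)] = -429.5.

-429.5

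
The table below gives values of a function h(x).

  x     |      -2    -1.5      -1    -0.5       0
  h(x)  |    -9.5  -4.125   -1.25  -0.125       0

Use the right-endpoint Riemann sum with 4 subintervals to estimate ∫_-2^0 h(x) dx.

Δx = 0.5.
Sum = 0.5·[(-4.125) + (-1.25) + (-0.125) + 0] = -2.75.

-2.75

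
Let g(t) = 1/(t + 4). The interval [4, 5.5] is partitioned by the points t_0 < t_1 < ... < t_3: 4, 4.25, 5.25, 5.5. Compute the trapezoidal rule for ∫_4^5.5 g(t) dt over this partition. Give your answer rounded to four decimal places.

Subinterval widths: 0.25, 1, 0.25.
g(4) = 0.125, g(4.25) = 4/33, g(5.25) = 4/37, g(5.5) = 2/19.
On each subinterval the trapezoid contributes (Δt_i/2)·[g(t_{i-1}) + g(t_i)].
Sum ≈ 0.1721.

0.1721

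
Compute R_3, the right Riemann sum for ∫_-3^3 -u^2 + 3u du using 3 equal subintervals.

Δu = (3 − (-3))/3 = 2.
Right endpoints: -1, 1, 3.
f(-1) = -4, f(1) = 2, f(3) = 0.
Sum = Δu · [f(-1) + f(1) + f(3)].
Sum = -4.

-4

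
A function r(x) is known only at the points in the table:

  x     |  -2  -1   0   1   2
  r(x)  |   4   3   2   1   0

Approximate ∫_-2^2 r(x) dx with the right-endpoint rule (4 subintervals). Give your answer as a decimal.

Δx = 1.
Sum = 1·[3 + 2 + 1 + 0] = 6.

6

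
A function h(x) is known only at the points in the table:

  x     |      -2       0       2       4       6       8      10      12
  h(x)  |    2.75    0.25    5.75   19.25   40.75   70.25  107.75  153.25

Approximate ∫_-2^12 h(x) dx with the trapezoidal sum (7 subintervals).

Δx = 2.
T_7 = (2/2)·[2.75 + 2·0.25 + 2·5.75 + 2·19.25 + 2·40.75 + 2·70.25 + 2·107.75 + 153.25] = 644.

644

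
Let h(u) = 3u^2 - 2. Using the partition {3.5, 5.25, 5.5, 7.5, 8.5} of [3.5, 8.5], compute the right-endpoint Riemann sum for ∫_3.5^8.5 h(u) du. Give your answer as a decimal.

Subinterval widths: 1.75, 0.25, 2, 1.
Right endpoints: 5.25, 5.5, 7.5, 8.5.
h(5.25) = 80.6875, h(5.5) = 88.75, h(7.5) = 166.75, h(8.5) = 214.75.
Sum = Σ Δu_i · h(u_i).
Sum = 711.640625.

711.640625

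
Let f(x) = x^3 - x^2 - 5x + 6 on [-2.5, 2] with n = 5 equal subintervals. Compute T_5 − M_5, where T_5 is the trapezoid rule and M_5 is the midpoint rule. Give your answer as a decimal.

T_5 = 17.92125.
M_5 = 19.5159375.
T_5 − M_5 = -1.5946875.

-1.5946875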